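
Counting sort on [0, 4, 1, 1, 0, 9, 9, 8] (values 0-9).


Input: [0, 4, 1, 1, 0, 9, 9, 8]
Counts: [2, 2, 0, 0, 1, 0, 0, 0, 1, 2]

Sorted: [0, 0, 1, 1, 4, 8, 9, 9]


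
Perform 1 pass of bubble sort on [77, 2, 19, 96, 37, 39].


Initial: [77, 2, 19, 96, 37, 39]
Pass 1: [2, 19, 77, 37, 39, 96] (4 swaps)

After 1 pass: [2, 19, 77, 37, 39, 96]


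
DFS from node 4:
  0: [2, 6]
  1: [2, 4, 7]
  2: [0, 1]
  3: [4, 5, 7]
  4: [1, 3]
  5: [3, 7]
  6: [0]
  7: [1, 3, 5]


Visit 4, push [3, 1]
Visit 1, push [7, 2]
Visit 2, push [0]
Visit 0, push [6]
Visit 6, push []
Visit 7, push [5, 3]
Visit 3, push [5]
Visit 5, push []

DFS order: [4, 1, 2, 0, 6, 7, 3, 5]


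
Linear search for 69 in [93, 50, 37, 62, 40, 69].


i=0: 93!=69
i=1: 50!=69
i=2: 37!=69
i=3: 62!=69
i=4: 40!=69
i=5: 69==69 found!

Found at 5, 6 comps


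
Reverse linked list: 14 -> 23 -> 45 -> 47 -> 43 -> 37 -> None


Step 1: curr=14, set curr.next=prev(None) | reversed so far: 14
Step 2: curr=23, set curr.next=prev(14) | reversed so far: 23 -> 14
Step 3: curr=45, set curr.next=prev(23) | reversed so far: 45 -> 23 -> 14
Step 4: curr=47, set curr.next=prev(45) | reversed so far: 47 -> 45 -> 23 -> 14
Step 5: curr=43, set curr.next=prev(47) | reversed so far: 43 -> 47 -> 45 -> 23 -> 14
Step 6: curr=37, set curr.next=prev(43) | reversed so far: 37 -> 43 -> 47 -> 45 -> 23 -> 14

37 -> 43 -> 47 -> 45 -> 23 -> 14 -> None


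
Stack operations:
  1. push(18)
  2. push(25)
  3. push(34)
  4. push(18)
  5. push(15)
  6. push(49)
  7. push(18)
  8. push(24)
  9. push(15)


push(18) -> [18]
push(25) -> [18, 25]
push(34) -> [18, 25, 34]
push(18) -> [18, 25, 34, 18]
push(15) -> [18, 25, 34, 18, 15]
push(49) -> [18, 25, 34, 18, 15, 49]
push(18) -> [18, 25, 34, 18, 15, 49, 18]
push(24) -> [18, 25, 34, 18, 15, 49, 18, 24]
push(15) -> [18, 25, 34, 18, 15, 49, 18, 24, 15]

Final stack: [18, 25, 34, 18, 15, 49, 18, 24, 15]


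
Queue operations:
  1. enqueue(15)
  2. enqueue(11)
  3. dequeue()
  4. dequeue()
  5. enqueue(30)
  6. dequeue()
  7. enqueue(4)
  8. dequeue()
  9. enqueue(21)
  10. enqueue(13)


enqueue(15) -> [15]
enqueue(11) -> [15, 11]
dequeue()->15, [11]
dequeue()->11, []
enqueue(30) -> [30]
dequeue()->30, []
enqueue(4) -> [4]
dequeue()->4, []
enqueue(21) -> [21]
enqueue(13) -> [21, 13]

Final queue: [21, 13]


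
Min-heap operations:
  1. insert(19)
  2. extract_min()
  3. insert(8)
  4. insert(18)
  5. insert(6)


insert(19) -> [19]
extract_min()->19, []
insert(8) -> [8]
insert(18) -> [8, 18]
insert(6) -> [6, 18, 8]

Final heap: [6, 18, 8]


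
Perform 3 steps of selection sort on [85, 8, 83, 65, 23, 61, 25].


Initial: [85, 8, 83, 65, 23, 61, 25]
Step 1: min=8 at 1
  Swap: [8, 85, 83, 65, 23, 61, 25]
Step 2: min=23 at 4
  Swap: [8, 23, 83, 65, 85, 61, 25]
Step 3: min=25 at 6
  Swap: [8, 23, 25, 65, 85, 61, 83]

After 3 steps: [8, 23, 25, 65, 85, 61, 83]


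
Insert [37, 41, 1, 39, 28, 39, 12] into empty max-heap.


Insert 37: [37]
Insert 41: [41, 37]
Insert 1: [41, 37, 1]
Insert 39: [41, 39, 1, 37]
Insert 28: [41, 39, 1, 37, 28]
Insert 39: [41, 39, 39, 37, 28, 1]
Insert 12: [41, 39, 39, 37, 28, 1, 12]

Final heap: [41, 39, 39, 37, 28, 1, 12]


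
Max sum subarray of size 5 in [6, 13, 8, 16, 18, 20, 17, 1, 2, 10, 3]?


[0:5]: 61
[1:6]: 75
[2:7]: 79
[3:8]: 72
[4:9]: 58
[5:10]: 50
[6:11]: 33

Max: 79 at [2:7]


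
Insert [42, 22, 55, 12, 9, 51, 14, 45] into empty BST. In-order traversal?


Insert 42: root
Insert 22: L from 42
Insert 55: R from 42
Insert 12: L from 42 -> L from 22
Insert 9: L from 42 -> L from 22 -> L from 12
Insert 51: R from 42 -> L from 55
Insert 14: L from 42 -> L from 22 -> R from 12
Insert 45: R from 42 -> L from 55 -> L from 51

In-order: [9, 12, 14, 22, 42, 45, 51, 55]


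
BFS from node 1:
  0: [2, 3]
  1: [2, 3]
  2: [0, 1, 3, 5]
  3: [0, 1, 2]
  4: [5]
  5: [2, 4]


Visit 1, enqueue [2, 3]
Visit 2, enqueue [0, 5]
Visit 3, enqueue []
Visit 0, enqueue []
Visit 5, enqueue [4]
Visit 4, enqueue []

BFS order: [1, 2, 3, 0, 5, 4]


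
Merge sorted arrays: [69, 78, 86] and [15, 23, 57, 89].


Take 15 from B
Take 23 from B
Take 57 from B
Take 69 from A
Take 78 from A
Take 86 from A

Merged: [15, 23, 57, 69, 78, 86, 89]


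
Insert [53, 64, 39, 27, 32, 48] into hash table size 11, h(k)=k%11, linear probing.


Insert 53: h=9 -> slot 9
Insert 64: h=9, 1 probes -> slot 10
Insert 39: h=6 -> slot 6
Insert 27: h=5 -> slot 5
Insert 32: h=10, 1 probes -> slot 0
Insert 48: h=4 -> slot 4

Table: [32, None, None, None, 48, 27, 39, None, None, 53, 64]


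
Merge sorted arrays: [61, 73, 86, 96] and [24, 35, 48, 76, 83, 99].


Take 24 from B
Take 35 from B
Take 48 from B
Take 61 from A
Take 73 from A
Take 76 from B
Take 83 from B
Take 86 from A
Take 96 from A

Merged: [24, 35, 48, 61, 73, 76, 83, 86, 96, 99]


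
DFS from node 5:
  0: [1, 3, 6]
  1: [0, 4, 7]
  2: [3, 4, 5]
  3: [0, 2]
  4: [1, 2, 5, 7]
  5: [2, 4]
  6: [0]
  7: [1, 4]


Visit 5, push [4, 2]
Visit 2, push [4, 3]
Visit 3, push [0]
Visit 0, push [6, 1]
Visit 1, push [7, 4]
Visit 4, push [7]
Visit 7, push []
Visit 6, push []

DFS order: [5, 2, 3, 0, 1, 4, 7, 6]


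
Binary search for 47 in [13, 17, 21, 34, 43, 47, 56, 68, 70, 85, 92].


Step 1: lo=0, hi=10, mid=5, val=47

Found at index 5


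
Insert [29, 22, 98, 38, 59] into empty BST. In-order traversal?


Insert 29: root
Insert 22: L from 29
Insert 98: R from 29
Insert 38: R from 29 -> L from 98
Insert 59: R from 29 -> L from 98 -> R from 38

In-order: [22, 29, 38, 59, 98]


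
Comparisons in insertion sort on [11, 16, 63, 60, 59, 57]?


Algorithm: insertion sort
Input: [11, 16, 63, 60, 59, 57]
Sorted: [11, 16, 57, 59, 60, 63]

11


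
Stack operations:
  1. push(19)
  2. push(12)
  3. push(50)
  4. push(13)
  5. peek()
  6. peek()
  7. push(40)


push(19) -> [19]
push(12) -> [19, 12]
push(50) -> [19, 12, 50]
push(13) -> [19, 12, 50, 13]
peek()->13
peek()->13
push(40) -> [19, 12, 50, 13, 40]

Final stack: [19, 12, 50, 13, 40]


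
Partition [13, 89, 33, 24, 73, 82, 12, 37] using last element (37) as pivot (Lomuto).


Pivot: 37
  13 <= 37: advance i (no swap)
  33 <= 37: swap -> [13, 33, 89, 24, 73, 82, 12, 37]
  24 <= 37: swap -> [13, 33, 24, 89, 73, 82, 12, 37]
  12 <= 37: swap -> [13, 33, 24, 12, 73, 82, 89, 37]
Place pivot at 4: [13, 33, 24, 12, 37, 82, 89, 73]

Partitioned: [13, 33, 24, 12, 37, 82, 89, 73]


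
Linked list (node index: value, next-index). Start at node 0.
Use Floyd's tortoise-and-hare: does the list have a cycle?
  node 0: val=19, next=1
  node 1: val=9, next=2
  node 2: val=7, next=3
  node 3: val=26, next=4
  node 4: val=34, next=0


Floyd's tortoise (slow, +1) and hare (fast, +2):
  init: slow=0, fast=0
  step 1: slow=1, fast=2
  step 2: slow=2, fast=4
  step 3: slow=3, fast=1
  step 4: slow=4, fast=3
  step 5: slow=0, fast=0
  slow == fast at node 0: cycle detected

Cycle: yes


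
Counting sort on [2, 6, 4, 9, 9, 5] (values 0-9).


Input: [2, 6, 4, 9, 9, 5]
Counts: [0, 0, 1, 0, 1, 1, 1, 0, 0, 2]

Sorted: [2, 4, 5, 6, 9, 9]


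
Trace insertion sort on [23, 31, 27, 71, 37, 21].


Initial: [23, 31, 27, 71, 37, 21]
Insert 31: [23, 31, 27, 71, 37, 21]
Insert 27: [23, 27, 31, 71, 37, 21]
Insert 71: [23, 27, 31, 71, 37, 21]
Insert 37: [23, 27, 31, 37, 71, 21]
Insert 21: [21, 23, 27, 31, 37, 71]

Sorted: [21, 23, 27, 31, 37, 71]


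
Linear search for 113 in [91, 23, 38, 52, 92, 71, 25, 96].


i=0: 91!=113
i=1: 23!=113
i=2: 38!=113
i=3: 52!=113
i=4: 92!=113
i=5: 71!=113
i=6: 25!=113
i=7: 96!=113

Not found, 8 comps


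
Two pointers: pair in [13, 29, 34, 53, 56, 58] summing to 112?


lo=0(13)+hi=5(58)=71
lo=1(29)+hi=5(58)=87
lo=2(34)+hi=5(58)=92
lo=3(53)+hi=5(58)=111
lo=4(56)+hi=5(58)=114

No pair found


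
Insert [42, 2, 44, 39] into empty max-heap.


Insert 42: [42]
Insert 2: [42, 2]
Insert 44: [44, 2, 42]
Insert 39: [44, 39, 42, 2]

Final heap: [44, 39, 42, 2]


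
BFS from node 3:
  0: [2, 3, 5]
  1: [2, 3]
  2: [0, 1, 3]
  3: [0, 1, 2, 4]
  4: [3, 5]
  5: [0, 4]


Visit 3, enqueue [0, 1, 2, 4]
Visit 0, enqueue [5]
Visit 1, enqueue []
Visit 2, enqueue []
Visit 4, enqueue []
Visit 5, enqueue []

BFS order: [3, 0, 1, 2, 4, 5]


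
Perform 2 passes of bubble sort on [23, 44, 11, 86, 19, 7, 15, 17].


Initial: [23, 44, 11, 86, 19, 7, 15, 17]
Pass 1: [23, 11, 44, 19, 7, 15, 17, 86] (5 swaps)
Pass 2: [11, 23, 19, 7, 15, 17, 44, 86] (5 swaps)

After 2 passes: [11, 23, 19, 7, 15, 17, 44, 86]


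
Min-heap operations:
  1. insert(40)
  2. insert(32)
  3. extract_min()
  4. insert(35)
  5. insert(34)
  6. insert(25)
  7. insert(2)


insert(40) -> [40]
insert(32) -> [32, 40]
extract_min()->32, [40]
insert(35) -> [35, 40]
insert(34) -> [34, 40, 35]
insert(25) -> [25, 34, 35, 40]
insert(2) -> [2, 25, 35, 40, 34]

Final heap: [2, 25, 35, 40, 34]


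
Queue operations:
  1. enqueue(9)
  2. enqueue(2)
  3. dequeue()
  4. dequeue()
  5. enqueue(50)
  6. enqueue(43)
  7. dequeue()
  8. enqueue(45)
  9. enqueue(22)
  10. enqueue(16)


enqueue(9) -> [9]
enqueue(2) -> [9, 2]
dequeue()->9, [2]
dequeue()->2, []
enqueue(50) -> [50]
enqueue(43) -> [50, 43]
dequeue()->50, [43]
enqueue(45) -> [43, 45]
enqueue(22) -> [43, 45, 22]
enqueue(16) -> [43, 45, 22, 16]

Final queue: [43, 45, 22, 16]


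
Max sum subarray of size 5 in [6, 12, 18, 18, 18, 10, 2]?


[0:5]: 72
[1:6]: 76
[2:7]: 66

Max: 76 at [1:6]


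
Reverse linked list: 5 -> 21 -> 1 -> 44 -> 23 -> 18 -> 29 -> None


Step 1: curr=5, set curr.next=prev(None) | reversed so far: 5
Step 2: curr=21, set curr.next=prev(5) | reversed so far: 21 -> 5
Step 3: curr=1, set curr.next=prev(21) | reversed so far: 1 -> 21 -> 5
Step 4: curr=44, set curr.next=prev(1) | reversed so far: 44 -> 1 -> 21 -> 5
Step 5: curr=23, set curr.next=prev(44) | reversed so far: 23 -> 44 -> 1 -> 21 -> 5
Step 6: curr=18, set curr.next=prev(23) | reversed so far: 18 -> 23 -> 44 -> 1 -> 21 -> 5
Step 7: curr=29, set curr.next=prev(18) | reversed so far: 29 -> 18 -> 23 -> 44 -> 1 -> 21 -> 5

29 -> 18 -> 23 -> 44 -> 1 -> 21 -> 5 -> None


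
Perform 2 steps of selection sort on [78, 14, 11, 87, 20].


Initial: [78, 14, 11, 87, 20]
Step 1: min=11 at 2
  Swap: [11, 14, 78, 87, 20]
Step 2: min=14 at 1
  Swap: [11, 14, 78, 87, 20]

After 2 steps: [11, 14, 78, 87, 20]


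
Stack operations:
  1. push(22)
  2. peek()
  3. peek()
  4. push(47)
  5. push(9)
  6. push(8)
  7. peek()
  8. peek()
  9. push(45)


push(22) -> [22]
peek()->22
peek()->22
push(47) -> [22, 47]
push(9) -> [22, 47, 9]
push(8) -> [22, 47, 9, 8]
peek()->8
peek()->8
push(45) -> [22, 47, 9, 8, 45]

Final stack: [22, 47, 9, 8, 45]


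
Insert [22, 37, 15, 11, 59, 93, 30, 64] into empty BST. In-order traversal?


Insert 22: root
Insert 37: R from 22
Insert 15: L from 22
Insert 11: L from 22 -> L from 15
Insert 59: R from 22 -> R from 37
Insert 93: R from 22 -> R from 37 -> R from 59
Insert 30: R from 22 -> L from 37
Insert 64: R from 22 -> R from 37 -> R from 59 -> L from 93

In-order: [11, 15, 22, 30, 37, 59, 64, 93]


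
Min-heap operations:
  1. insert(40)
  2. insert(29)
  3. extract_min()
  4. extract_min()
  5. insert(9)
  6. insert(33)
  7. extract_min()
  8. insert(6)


insert(40) -> [40]
insert(29) -> [29, 40]
extract_min()->29, [40]
extract_min()->40, []
insert(9) -> [9]
insert(33) -> [9, 33]
extract_min()->9, [33]
insert(6) -> [6, 33]

Final heap: [6, 33]


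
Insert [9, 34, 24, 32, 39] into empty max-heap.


Insert 9: [9]
Insert 34: [34, 9]
Insert 24: [34, 9, 24]
Insert 32: [34, 32, 24, 9]
Insert 39: [39, 34, 24, 9, 32]

Final heap: [39, 34, 24, 9, 32]


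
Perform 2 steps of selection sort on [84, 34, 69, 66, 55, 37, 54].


Initial: [84, 34, 69, 66, 55, 37, 54]
Step 1: min=34 at 1
  Swap: [34, 84, 69, 66, 55, 37, 54]
Step 2: min=37 at 5
  Swap: [34, 37, 69, 66, 55, 84, 54]

After 2 steps: [34, 37, 69, 66, 55, 84, 54]


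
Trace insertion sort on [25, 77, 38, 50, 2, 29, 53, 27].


Initial: [25, 77, 38, 50, 2, 29, 53, 27]
Insert 77: [25, 77, 38, 50, 2, 29, 53, 27]
Insert 38: [25, 38, 77, 50, 2, 29, 53, 27]
Insert 50: [25, 38, 50, 77, 2, 29, 53, 27]
Insert 2: [2, 25, 38, 50, 77, 29, 53, 27]
Insert 29: [2, 25, 29, 38, 50, 77, 53, 27]
Insert 53: [2, 25, 29, 38, 50, 53, 77, 27]
Insert 27: [2, 25, 27, 29, 38, 50, 53, 77]

Sorted: [2, 25, 27, 29, 38, 50, 53, 77]


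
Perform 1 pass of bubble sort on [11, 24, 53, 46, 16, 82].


Initial: [11, 24, 53, 46, 16, 82]
Pass 1: [11, 24, 46, 16, 53, 82] (2 swaps)

After 1 pass: [11, 24, 46, 16, 53, 82]


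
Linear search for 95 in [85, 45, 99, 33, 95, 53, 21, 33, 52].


i=0: 85!=95
i=1: 45!=95
i=2: 99!=95
i=3: 33!=95
i=4: 95==95 found!

Found at 4, 5 comps


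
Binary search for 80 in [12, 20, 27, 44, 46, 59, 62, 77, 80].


Step 1: lo=0, hi=8, mid=4, val=46
Step 2: lo=5, hi=8, mid=6, val=62
Step 3: lo=7, hi=8, mid=7, val=77
Step 4: lo=8, hi=8, mid=8, val=80

Found at index 8


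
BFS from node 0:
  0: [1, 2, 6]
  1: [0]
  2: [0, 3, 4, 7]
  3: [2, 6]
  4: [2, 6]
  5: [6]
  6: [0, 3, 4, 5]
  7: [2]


Visit 0, enqueue [1, 2, 6]
Visit 1, enqueue []
Visit 2, enqueue [3, 4, 7]
Visit 6, enqueue [5]
Visit 3, enqueue []
Visit 4, enqueue []
Visit 7, enqueue []
Visit 5, enqueue []

BFS order: [0, 1, 2, 6, 3, 4, 7, 5]


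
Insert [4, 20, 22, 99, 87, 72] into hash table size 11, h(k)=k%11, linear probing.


Insert 4: h=4 -> slot 4
Insert 20: h=9 -> slot 9
Insert 22: h=0 -> slot 0
Insert 99: h=0, 1 probes -> slot 1
Insert 87: h=10 -> slot 10
Insert 72: h=6 -> slot 6

Table: [22, 99, None, None, 4, None, 72, None, None, 20, 87]


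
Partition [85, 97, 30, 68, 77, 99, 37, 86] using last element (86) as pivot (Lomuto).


Pivot: 86
  85 <= 86: advance i (no swap)
  30 <= 86: swap -> [85, 30, 97, 68, 77, 99, 37, 86]
  68 <= 86: swap -> [85, 30, 68, 97, 77, 99, 37, 86]
  77 <= 86: swap -> [85, 30, 68, 77, 97, 99, 37, 86]
  37 <= 86: swap -> [85, 30, 68, 77, 37, 99, 97, 86]
Place pivot at 5: [85, 30, 68, 77, 37, 86, 97, 99]

Partitioned: [85, 30, 68, 77, 37, 86, 97, 99]


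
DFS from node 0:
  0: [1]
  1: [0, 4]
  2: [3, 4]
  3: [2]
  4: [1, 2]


Visit 0, push [1]
Visit 1, push [4]
Visit 4, push [2]
Visit 2, push [3]
Visit 3, push []

DFS order: [0, 1, 4, 2, 3]


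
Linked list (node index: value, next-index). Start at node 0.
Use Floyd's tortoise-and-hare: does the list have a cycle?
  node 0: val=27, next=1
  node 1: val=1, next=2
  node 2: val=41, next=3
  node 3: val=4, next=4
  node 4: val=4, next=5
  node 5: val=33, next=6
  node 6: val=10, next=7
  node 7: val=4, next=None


Floyd's tortoise (slow, +1) and hare (fast, +2):
  init: slow=0, fast=0
  step 1: slow=1, fast=2
  step 2: slow=2, fast=4
  step 3: slow=3, fast=6
  step 4: fast 6->7->None, no cycle

Cycle: no


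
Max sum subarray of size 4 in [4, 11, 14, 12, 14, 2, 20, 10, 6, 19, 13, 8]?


[0:4]: 41
[1:5]: 51
[2:6]: 42
[3:7]: 48
[4:8]: 46
[5:9]: 38
[6:10]: 55
[7:11]: 48
[8:12]: 46

Max: 55 at [6:10]


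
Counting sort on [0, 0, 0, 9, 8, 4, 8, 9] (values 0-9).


Input: [0, 0, 0, 9, 8, 4, 8, 9]
Counts: [3, 0, 0, 0, 1, 0, 0, 0, 2, 2]

Sorted: [0, 0, 0, 4, 8, 8, 9, 9]


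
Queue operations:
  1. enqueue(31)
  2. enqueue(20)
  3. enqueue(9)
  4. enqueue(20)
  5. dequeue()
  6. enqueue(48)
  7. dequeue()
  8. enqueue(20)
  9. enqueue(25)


enqueue(31) -> [31]
enqueue(20) -> [31, 20]
enqueue(9) -> [31, 20, 9]
enqueue(20) -> [31, 20, 9, 20]
dequeue()->31, [20, 9, 20]
enqueue(48) -> [20, 9, 20, 48]
dequeue()->20, [9, 20, 48]
enqueue(20) -> [9, 20, 48, 20]
enqueue(25) -> [9, 20, 48, 20, 25]

Final queue: [9, 20, 48, 20, 25]


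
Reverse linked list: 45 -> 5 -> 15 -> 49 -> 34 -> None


Step 1: curr=45, set curr.next=prev(None) | reversed so far: 45
Step 2: curr=5, set curr.next=prev(45) | reversed so far: 5 -> 45
Step 3: curr=15, set curr.next=prev(5) | reversed so far: 15 -> 5 -> 45
Step 4: curr=49, set curr.next=prev(15) | reversed so far: 49 -> 15 -> 5 -> 45
Step 5: curr=34, set curr.next=prev(49) | reversed so far: 34 -> 49 -> 15 -> 5 -> 45

34 -> 49 -> 15 -> 5 -> 45 -> None


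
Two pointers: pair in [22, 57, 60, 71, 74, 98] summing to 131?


lo=0(22)+hi=5(98)=120
lo=1(57)+hi=5(98)=155
lo=1(57)+hi=4(74)=131

Yes: 57+74=131


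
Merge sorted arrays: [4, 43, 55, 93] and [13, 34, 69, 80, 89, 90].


Take 4 from A
Take 13 from B
Take 34 from B
Take 43 from A
Take 55 from A
Take 69 from B
Take 80 from B
Take 89 from B
Take 90 from B

Merged: [4, 13, 34, 43, 55, 69, 80, 89, 90, 93]


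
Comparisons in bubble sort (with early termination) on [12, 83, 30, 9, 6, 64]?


Algorithm: bubble sort (with early termination)
Input: [12, 83, 30, 9, 6, 64]
Sorted: [6, 9, 12, 30, 64, 83]

15


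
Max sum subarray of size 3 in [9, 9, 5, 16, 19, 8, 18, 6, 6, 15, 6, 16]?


[0:3]: 23
[1:4]: 30
[2:5]: 40
[3:6]: 43
[4:7]: 45
[5:8]: 32
[6:9]: 30
[7:10]: 27
[8:11]: 27
[9:12]: 37

Max: 45 at [4:7]


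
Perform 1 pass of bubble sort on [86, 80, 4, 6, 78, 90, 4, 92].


Initial: [86, 80, 4, 6, 78, 90, 4, 92]
Pass 1: [80, 4, 6, 78, 86, 4, 90, 92] (5 swaps)

After 1 pass: [80, 4, 6, 78, 86, 4, 90, 92]


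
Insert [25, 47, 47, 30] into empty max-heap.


Insert 25: [25]
Insert 47: [47, 25]
Insert 47: [47, 25, 47]
Insert 30: [47, 30, 47, 25]

Final heap: [47, 30, 47, 25]


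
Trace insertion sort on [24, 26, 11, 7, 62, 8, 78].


Initial: [24, 26, 11, 7, 62, 8, 78]
Insert 26: [24, 26, 11, 7, 62, 8, 78]
Insert 11: [11, 24, 26, 7, 62, 8, 78]
Insert 7: [7, 11, 24, 26, 62, 8, 78]
Insert 62: [7, 11, 24, 26, 62, 8, 78]
Insert 8: [7, 8, 11, 24, 26, 62, 78]
Insert 78: [7, 8, 11, 24, 26, 62, 78]

Sorted: [7, 8, 11, 24, 26, 62, 78]


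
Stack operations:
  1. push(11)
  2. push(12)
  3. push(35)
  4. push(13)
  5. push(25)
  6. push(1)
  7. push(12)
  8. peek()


push(11) -> [11]
push(12) -> [11, 12]
push(35) -> [11, 12, 35]
push(13) -> [11, 12, 35, 13]
push(25) -> [11, 12, 35, 13, 25]
push(1) -> [11, 12, 35, 13, 25, 1]
push(12) -> [11, 12, 35, 13, 25, 1, 12]
peek()->12

Final stack: [11, 12, 35, 13, 25, 1, 12]


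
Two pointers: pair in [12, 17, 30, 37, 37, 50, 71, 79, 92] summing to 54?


lo=0(12)+hi=8(92)=104
lo=0(12)+hi=7(79)=91
lo=0(12)+hi=6(71)=83
lo=0(12)+hi=5(50)=62
lo=0(12)+hi=4(37)=49
lo=1(17)+hi=4(37)=54

Yes: 17+37=54


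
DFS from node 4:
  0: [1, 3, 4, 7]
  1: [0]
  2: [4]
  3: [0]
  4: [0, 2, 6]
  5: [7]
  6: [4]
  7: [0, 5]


Visit 4, push [6, 2, 0]
Visit 0, push [7, 3, 1]
Visit 1, push []
Visit 3, push []
Visit 7, push [5]
Visit 5, push []
Visit 2, push []
Visit 6, push []

DFS order: [4, 0, 1, 3, 7, 5, 2, 6]


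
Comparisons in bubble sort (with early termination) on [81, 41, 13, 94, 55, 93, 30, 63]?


Algorithm: bubble sort (with early termination)
Input: [81, 41, 13, 94, 55, 93, 30, 63]
Sorted: [13, 30, 41, 55, 63, 81, 93, 94]

27


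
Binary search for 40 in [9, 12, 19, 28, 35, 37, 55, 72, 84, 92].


Step 1: lo=0, hi=9, mid=4, val=35
Step 2: lo=5, hi=9, mid=7, val=72
Step 3: lo=5, hi=6, mid=5, val=37
Step 4: lo=6, hi=6, mid=6, val=55

Not found


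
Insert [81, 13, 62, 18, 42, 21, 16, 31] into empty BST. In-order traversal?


Insert 81: root
Insert 13: L from 81
Insert 62: L from 81 -> R from 13
Insert 18: L from 81 -> R from 13 -> L from 62
Insert 42: L from 81 -> R from 13 -> L from 62 -> R from 18
Insert 21: L from 81 -> R from 13 -> L from 62 -> R from 18 -> L from 42
Insert 16: L from 81 -> R from 13 -> L from 62 -> L from 18
Insert 31: L from 81 -> R from 13 -> L from 62 -> R from 18 -> L from 42 -> R from 21

In-order: [13, 16, 18, 21, 31, 42, 62, 81]


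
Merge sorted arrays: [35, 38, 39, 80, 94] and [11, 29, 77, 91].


Take 11 from B
Take 29 from B
Take 35 from A
Take 38 from A
Take 39 from A
Take 77 from B
Take 80 from A
Take 91 from B

Merged: [11, 29, 35, 38, 39, 77, 80, 91, 94]


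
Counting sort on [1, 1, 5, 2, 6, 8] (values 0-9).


Input: [1, 1, 5, 2, 6, 8]
Counts: [0, 2, 1, 0, 0, 1, 1, 0, 1, 0]

Sorted: [1, 1, 2, 5, 6, 8]


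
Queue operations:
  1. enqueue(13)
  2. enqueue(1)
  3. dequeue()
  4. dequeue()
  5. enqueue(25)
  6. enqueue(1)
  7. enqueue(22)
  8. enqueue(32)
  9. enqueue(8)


enqueue(13) -> [13]
enqueue(1) -> [13, 1]
dequeue()->13, [1]
dequeue()->1, []
enqueue(25) -> [25]
enqueue(1) -> [25, 1]
enqueue(22) -> [25, 1, 22]
enqueue(32) -> [25, 1, 22, 32]
enqueue(8) -> [25, 1, 22, 32, 8]

Final queue: [25, 1, 22, 32, 8]


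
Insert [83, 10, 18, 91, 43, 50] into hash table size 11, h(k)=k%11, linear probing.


Insert 83: h=6 -> slot 6
Insert 10: h=10 -> slot 10
Insert 18: h=7 -> slot 7
Insert 91: h=3 -> slot 3
Insert 43: h=10, 1 probes -> slot 0
Insert 50: h=6, 2 probes -> slot 8

Table: [43, None, None, 91, None, None, 83, 18, 50, None, 10]


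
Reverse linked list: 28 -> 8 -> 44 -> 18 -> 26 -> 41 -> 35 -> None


Step 1: curr=28, set curr.next=prev(None) | reversed so far: 28
Step 2: curr=8, set curr.next=prev(28) | reversed so far: 8 -> 28
Step 3: curr=44, set curr.next=prev(8) | reversed so far: 44 -> 8 -> 28
Step 4: curr=18, set curr.next=prev(44) | reversed so far: 18 -> 44 -> 8 -> 28
Step 5: curr=26, set curr.next=prev(18) | reversed so far: 26 -> 18 -> 44 -> 8 -> 28
Step 6: curr=41, set curr.next=prev(26) | reversed so far: 41 -> 26 -> 18 -> 44 -> 8 -> 28
Step 7: curr=35, set curr.next=prev(41) | reversed so far: 35 -> 41 -> 26 -> 18 -> 44 -> 8 -> 28

35 -> 41 -> 26 -> 18 -> 44 -> 8 -> 28 -> None


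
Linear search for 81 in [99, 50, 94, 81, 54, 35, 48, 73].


i=0: 99!=81
i=1: 50!=81
i=2: 94!=81
i=3: 81==81 found!

Found at 3, 4 comps


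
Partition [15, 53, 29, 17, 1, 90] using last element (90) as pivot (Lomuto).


Pivot: 90
  15 <= 90: advance i (no swap)
  53 <= 90: advance i (no swap)
  29 <= 90: advance i (no swap)
  17 <= 90: advance i (no swap)
  1 <= 90: advance i (no swap)
Place pivot at 5: [15, 53, 29, 17, 1, 90]

Partitioned: [15, 53, 29, 17, 1, 90]


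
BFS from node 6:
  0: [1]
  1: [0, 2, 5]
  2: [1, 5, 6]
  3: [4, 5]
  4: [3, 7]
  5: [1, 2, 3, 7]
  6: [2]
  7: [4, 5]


Visit 6, enqueue [2]
Visit 2, enqueue [1, 5]
Visit 1, enqueue [0]
Visit 5, enqueue [3, 7]
Visit 0, enqueue []
Visit 3, enqueue [4]
Visit 7, enqueue []
Visit 4, enqueue []

BFS order: [6, 2, 1, 5, 0, 3, 7, 4]


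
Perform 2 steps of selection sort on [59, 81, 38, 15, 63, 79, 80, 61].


Initial: [59, 81, 38, 15, 63, 79, 80, 61]
Step 1: min=15 at 3
  Swap: [15, 81, 38, 59, 63, 79, 80, 61]
Step 2: min=38 at 2
  Swap: [15, 38, 81, 59, 63, 79, 80, 61]

After 2 steps: [15, 38, 81, 59, 63, 79, 80, 61]


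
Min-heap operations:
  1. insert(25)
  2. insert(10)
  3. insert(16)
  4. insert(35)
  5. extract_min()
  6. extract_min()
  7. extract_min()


insert(25) -> [25]
insert(10) -> [10, 25]
insert(16) -> [10, 25, 16]
insert(35) -> [10, 25, 16, 35]
extract_min()->10, [16, 25, 35]
extract_min()->16, [25, 35]
extract_min()->25, [35]

Final heap: [35]


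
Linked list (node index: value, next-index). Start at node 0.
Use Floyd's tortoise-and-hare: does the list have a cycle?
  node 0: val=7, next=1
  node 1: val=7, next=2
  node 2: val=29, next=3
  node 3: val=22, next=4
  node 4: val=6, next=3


Floyd's tortoise (slow, +1) and hare (fast, +2):
  init: slow=0, fast=0
  step 1: slow=1, fast=2
  step 2: slow=2, fast=4
  step 3: slow=3, fast=4
  step 4: slow=4, fast=4
  slow == fast at node 4: cycle detected

Cycle: yes


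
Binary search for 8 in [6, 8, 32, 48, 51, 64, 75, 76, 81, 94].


Step 1: lo=0, hi=9, mid=4, val=51
Step 2: lo=0, hi=3, mid=1, val=8

Found at index 1


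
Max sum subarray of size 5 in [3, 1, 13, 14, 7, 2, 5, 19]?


[0:5]: 38
[1:6]: 37
[2:7]: 41
[3:8]: 47

Max: 47 at [3:8]


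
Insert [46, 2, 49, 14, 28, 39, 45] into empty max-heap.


Insert 46: [46]
Insert 2: [46, 2]
Insert 49: [49, 2, 46]
Insert 14: [49, 14, 46, 2]
Insert 28: [49, 28, 46, 2, 14]
Insert 39: [49, 28, 46, 2, 14, 39]
Insert 45: [49, 28, 46, 2, 14, 39, 45]

Final heap: [49, 28, 46, 2, 14, 39, 45]


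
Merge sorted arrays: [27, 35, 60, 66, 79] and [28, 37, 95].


Take 27 from A
Take 28 from B
Take 35 from A
Take 37 from B
Take 60 from A
Take 66 from A
Take 79 from A

Merged: [27, 28, 35, 37, 60, 66, 79, 95]


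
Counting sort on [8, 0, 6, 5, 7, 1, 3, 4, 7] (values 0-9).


Input: [8, 0, 6, 5, 7, 1, 3, 4, 7]
Counts: [1, 1, 0, 1, 1, 1, 1, 2, 1, 0]

Sorted: [0, 1, 3, 4, 5, 6, 7, 7, 8]


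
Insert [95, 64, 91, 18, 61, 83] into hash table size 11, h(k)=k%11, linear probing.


Insert 95: h=7 -> slot 7
Insert 64: h=9 -> slot 9
Insert 91: h=3 -> slot 3
Insert 18: h=7, 1 probes -> slot 8
Insert 61: h=6 -> slot 6
Insert 83: h=6, 4 probes -> slot 10

Table: [None, None, None, 91, None, None, 61, 95, 18, 64, 83]


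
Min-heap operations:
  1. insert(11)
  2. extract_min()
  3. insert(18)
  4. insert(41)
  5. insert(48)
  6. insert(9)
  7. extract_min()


insert(11) -> [11]
extract_min()->11, []
insert(18) -> [18]
insert(41) -> [18, 41]
insert(48) -> [18, 41, 48]
insert(9) -> [9, 18, 48, 41]
extract_min()->9, [18, 41, 48]

Final heap: [18, 41, 48]


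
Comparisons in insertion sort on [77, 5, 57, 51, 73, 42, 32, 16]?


Algorithm: insertion sort
Input: [77, 5, 57, 51, 73, 42, 32, 16]
Sorted: [5, 16, 32, 42, 51, 57, 73, 77]

26


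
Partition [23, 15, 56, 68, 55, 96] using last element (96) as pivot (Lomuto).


Pivot: 96
  23 <= 96: advance i (no swap)
  15 <= 96: advance i (no swap)
  56 <= 96: advance i (no swap)
  68 <= 96: advance i (no swap)
  55 <= 96: advance i (no swap)
Place pivot at 5: [23, 15, 56, 68, 55, 96]

Partitioned: [23, 15, 56, 68, 55, 96]


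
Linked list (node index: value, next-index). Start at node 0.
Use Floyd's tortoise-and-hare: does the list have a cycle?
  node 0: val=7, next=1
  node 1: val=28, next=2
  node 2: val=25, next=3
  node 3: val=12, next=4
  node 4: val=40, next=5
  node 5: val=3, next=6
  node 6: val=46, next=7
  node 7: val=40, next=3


Floyd's tortoise (slow, +1) and hare (fast, +2):
  init: slow=0, fast=0
  step 1: slow=1, fast=2
  step 2: slow=2, fast=4
  step 3: slow=3, fast=6
  step 4: slow=4, fast=3
  step 5: slow=5, fast=5
  slow == fast at node 5: cycle detected

Cycle: yes


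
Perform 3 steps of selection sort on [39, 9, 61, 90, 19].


Initial: [39, 9, 61, 90, 19]
Step 1: min=9 at 1
  Swap: [9, 39, 61, 90, 19]
Step 2: min=19 at 4
  Swap: [9, 19, 61, 90, 39]
Step 3: min=39 at 4
  Swap: [9, 19, 39, 90, 61]

After 3 steps: [9, 19, 39, 90, 61]


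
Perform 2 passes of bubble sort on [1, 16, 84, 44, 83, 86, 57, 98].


Initial: [1, 16, 84, 44, 83, 86, 57, 98]
Pass 1: [1, 16, 44, 83, 84, 57, 86, 98] (3 swaps)
Pass 2: [1, 16, 44, 83, 57, 84, 86, 98] (1 swaps)

After 2 passes: [1, 16, 44, 83, 57, 84, 86, 98]


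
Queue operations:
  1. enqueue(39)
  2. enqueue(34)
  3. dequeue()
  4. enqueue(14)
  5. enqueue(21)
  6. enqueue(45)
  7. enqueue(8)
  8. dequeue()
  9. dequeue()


enqueue(39) -> [39]
enqueue(34) -> [39, 34]
dequeue()->39, [34]
enqueue(14) -> [34, 14]
enqueue(21) -> [34, 14, 21]
enqueue(45) -> [34, 14, 21, 45]
enqueue(8) -> [34, 14, 21, 45, 8]
dequeue()->34, [14, 21, 45, 8]
dequeue()->14, [21, 45, 8]

Final queue: [21, 45, 8]


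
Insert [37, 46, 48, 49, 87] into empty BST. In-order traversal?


Insert 37: root
Insert 46: R from 37
Insert 48: R from 37 -> R from 46
Insert 49: R from 37 -> R from 46 -> R from 48
Insert 87: R from 37 -> R from 46 -> R from 48 -> R from 49

In-order: [37, 46, 48, 49, 87]


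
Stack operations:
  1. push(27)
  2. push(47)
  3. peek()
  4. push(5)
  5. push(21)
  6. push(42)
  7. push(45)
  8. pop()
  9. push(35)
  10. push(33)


push(27) -> [27]
push(47) -> [27, 47]
peek()->47
push(5) -> [27, 47, 5]
push(21) -> [27, 47, 5, 21]
push(42) -> [27, 47, 5, 21, 42]
push(45) -> [27, 47, 5, 21, 42, 45]
pop()->45, [27, 47, 5, 21, 42]
push(35) -> [27, 47, 5, 21, 42, 35]
push(33) -> [27, 47, 5, 21, 42, 35, 33]

Final stack: [27, 47, 5, 21, 42, 35, 33]


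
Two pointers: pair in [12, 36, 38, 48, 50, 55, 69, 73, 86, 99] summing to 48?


lo=0(12)+hi=9(99)=111
lo=0(12)+hi=8(86)=98
lo=0(12)+hi=7(73)=85
lo=0(12)+hi=6(69)=81
lo=0(12)+hi=5(55)=67
lo=0(12)+hi=4(50)=62
lo=0(12)+hi=3(48)=60
lo=0(12)+hi=2(38)=50
lo=0(12)+hi=1(36)=48

Yes: 12+36=48


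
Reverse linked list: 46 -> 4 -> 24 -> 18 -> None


Step 1: curr=46, set curr.next=prev(None) | reversed so far: 46
Step 2: curr=4, set curr.next=prev(46) | reversed so far: 4 -> 46
Step 3: curr=24, set curr.next=prev(4) | reversed so far: 24 -> 4 -> 46
Step 4: curr=18, set curr.next=prev(24) | reversed so far: 18 -> 24 -> 4 -> 46

18 -> 24 -> 4 -> 46 -> None


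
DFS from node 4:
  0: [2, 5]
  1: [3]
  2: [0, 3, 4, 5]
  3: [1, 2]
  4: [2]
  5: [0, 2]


Visit 4, push [2]
Visit 2, push [5, 3, 0]
Visit 0, push [5]
Visit 5, push []
Visit 3, push [1]
Visit 1, push []

DFS order: [4, 2, 0, 5, 3, 1]


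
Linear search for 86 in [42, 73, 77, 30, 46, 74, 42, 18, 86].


i=0: 42!=86
i=1: 73!=86
i=2: 77!=86
i=3: 30!=86
i=4: 46!=86
i=5: 74!=86
i=6: 42!=86
i=7: 18!=86
i=8: 86==86 found!

Found at 8, 9 comps


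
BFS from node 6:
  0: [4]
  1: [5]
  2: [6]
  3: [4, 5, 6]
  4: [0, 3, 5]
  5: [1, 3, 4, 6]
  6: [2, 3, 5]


Visit 6, enqueue [2, 3, 5]
Visit 2, enqueue []
Visit 3, enqueue [4]
Visit 5, enqueue [1]
Visit 4, enqueue [0]
Visit 1, enqueue []
Visit 0, enqueue []

BFS order: [6, 2, 3, 5, 4, 1, 0]


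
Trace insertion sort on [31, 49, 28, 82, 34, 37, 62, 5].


Initial: [31, 49, 28, 82, 34, 37, 62, 5]
Insert 49: [31, 49, 28, 82, 34, 37, 62, 5]
Insert 28: [28, 31, 49, 82, 34, 37, 62, 5]
Insert 82: [28, 31, 49, 82, 34, 37, 62, 5]
Insert 34: [28, 31, 34, 49, 82, 37, 62, 5]
Insert 37: [28, 31, 34, 37, 49, 82, 62, 5]
Insert 62: [28, 31, 34, 37, 49, 62, 82, 5]
Insert 5: [5, 28, 31, 34, 37, 49, 62, 82]

Sorted: [5, 28, 31, 34, 37, 49, 62, 82]


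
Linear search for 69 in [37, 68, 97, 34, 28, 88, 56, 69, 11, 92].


i=0: 37!=69
i=1: 68!=69
i=2: 97!=69
i=3: 34!=69
i=4: 28!=69
i=5: 88!=69
i=6: 56!=69
i=7: 69==69 found!

Found at 7, 8 comps


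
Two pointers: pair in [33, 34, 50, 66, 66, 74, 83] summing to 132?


lo=0(33)+hi=6(83)=116
lo=1(34)+hi=6(83)=117
lo=2(50)+hi=6(83)=133
lo=2(50)+hi=5(74)=124
lo=3(66)+hi=5(74)=140
lo=3(66)+hi=4(66)=132

Yes: 66+66=132


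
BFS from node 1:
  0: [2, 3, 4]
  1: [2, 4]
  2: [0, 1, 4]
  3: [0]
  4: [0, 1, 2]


Visit 1, enqueue [2, 4]
Visit 2, enqueue [0]
Visit 4, enqueue []
Visit 0, enqueue [3]
Visit 3, enqueue []

BFS order: [1, 2, 4, 0, 3]


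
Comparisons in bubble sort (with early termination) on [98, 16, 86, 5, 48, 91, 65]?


Algorithm: bubble sort (with early termination)
Input: [98, 16, 86, 5, 48, 91, 65]
Sorted: [5, 16, 48, 65, 86, 91, 98]

18


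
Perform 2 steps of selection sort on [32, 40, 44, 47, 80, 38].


Initial: [32, 40, 44, 47, 80, 38]
Step 1: min=32 at 0
  Swap: [32, 40, 44, 47, 80, 38]
Step 2: min=38 at 5
  Swap: [32, 38, 44, 47, 80, 40]

After 2 steps: [32, 38, 44, 47, 80, 40]


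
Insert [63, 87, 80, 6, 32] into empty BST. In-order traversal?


Insert 63: root
Insert 87: R from 63
Insert 80: R from 63 -> L from 87
Insert 6: L from 63
Insert 32: L from 63 -> R from 6

In-order: [6, 32, 63, 80, 87]


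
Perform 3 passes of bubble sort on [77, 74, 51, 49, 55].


Initial: [77, 74, 51, 49, 55]
Pass 1: [74, 51, 49, 55, 77] (4 swaps)
Pass 2: [51, 49, 55, 74, 77] (3 swaps)
Pass 3: [49, 51, 55, 74, 77] (1 swaps)

After 3 passes: [49, 51, 55, 74, 77]


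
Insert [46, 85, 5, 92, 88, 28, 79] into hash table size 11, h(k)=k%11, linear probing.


Insert 46: h=2 -> slot 2
Insert 85: h=8 -> slot 8
Insert 5: h=5 -> slot 5
Insert 92: h=4 -> slot 4
Insert 88: h=0 -> slot 0
Insert 28: h=6 -> slot 6
Insert 79: h=2, 1 probes -> slot 3

Table: [88, None, 46, 79, 92, 5, 28, None, 85, None, None]


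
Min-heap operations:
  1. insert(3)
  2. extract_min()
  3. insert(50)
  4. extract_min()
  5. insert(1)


insert(3) -> [3]
extract_min()->3, []
insert(50) -> [50]
extract_min()->50, []
insert(1) -> [1]

Final heap: [1]


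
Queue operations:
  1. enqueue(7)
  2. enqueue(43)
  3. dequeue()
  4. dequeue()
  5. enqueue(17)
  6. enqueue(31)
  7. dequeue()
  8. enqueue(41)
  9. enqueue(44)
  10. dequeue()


enqueue(7) -> [7]
enqueue(43) -> [7, 43]
dequeue()->7, [43]
dequeue()->43, []
enqueue(17) -> [17]
enqueue(31) -> [17, 31]
dequeue()->17, [31]
enqueue(41) -> [31, 41]
enqueue(44) -> [31, 41, 44]
dequeue()->31, [41, 44]

Final queue: [41, 44]


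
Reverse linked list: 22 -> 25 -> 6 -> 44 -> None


Step 1: curr=22, set curr.next=prev(None) | reversed so far: 22
Step 2: curr=25, set curr.next=prev(22) | reversed so far: 25 -> 22
Step 3: curr=6, set curr.next=prev(25) | reversed so far: 6 -> 25 -> 22
Step 4: curr=44, set curr.next=prev(6) | reversed so far: 44 -> 6 -> 25 -> 22

44 -> 6 -> 25 -> 22 -> None


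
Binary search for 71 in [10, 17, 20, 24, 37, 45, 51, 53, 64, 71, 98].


Step 1: lo=0, hi=10, mid=5, val=45
Step 2: lo=6, hi=10, mid=8, val=64
Step 3: lo=9, hi=10, mid=9, val=71

Found at index 9


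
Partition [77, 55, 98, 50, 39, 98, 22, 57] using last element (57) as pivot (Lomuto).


Pivot: 57
  55 <= 57: swap -> [55, 77, 98, 50, 39, 98, 22, 57]
  50 <= 57: swap -> [55, 50, 98, 77, 39, 98, 22, 57]
  39 <= 57: swap -> [55, 50, 39, 77, 98, 98, 22, 57]
  22 <= 57: swap -> [55, 50, 39, 22, 98, 98, 77, 57]
Place pivot at 4: [55, 50, 39, 22, 57, 98, 77, 98]

Partitioned: [55, 50, 39, 22, 57, 98, 77, 98]


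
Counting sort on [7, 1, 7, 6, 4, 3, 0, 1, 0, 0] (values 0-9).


Input: [7, 1, 7, 6, 4, 3, 0, 1, 0, 0]
Counts: [3, 2, 0, 1, 1, 0, 1, 2, 0, 0]

Sorted: [0, 0, 0, 1, 1, 3, 4, 6, 7, 7]


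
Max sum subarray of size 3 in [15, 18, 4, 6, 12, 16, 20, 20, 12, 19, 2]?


[0:3]: 37
[1:4]: 28
[2:5]: 22
[3:6]: 34
[4:7]: 48
[5:8]: 56
[6:9]: 52
[7:10]: 51
[8:11]: 33

Max: 56 at [5:8]


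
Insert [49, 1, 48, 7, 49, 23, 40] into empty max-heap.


Insert 49: [49]
Insert 1: [49, 1]
Insert 48: [49, 1, 48]
Insert 7: [49, 7, 48, 1]
Insert 49: [49, 49, 48, 1, 7]
Insert 23: [49, 49, 48, 1, 7, 23]
Insert 40: [49, 49, 48, 1, 7, 23, 40]

Final heap: [49, 49, 48, 1, 7, 23, 40]


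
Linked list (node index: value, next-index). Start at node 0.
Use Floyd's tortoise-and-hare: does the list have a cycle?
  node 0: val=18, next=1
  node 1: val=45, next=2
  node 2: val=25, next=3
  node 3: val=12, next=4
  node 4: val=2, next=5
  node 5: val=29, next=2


Floyd's tortoise (slow, +1) and hare (fast, +2):
  init: slow=0, fast=0
  step 1: slow=1, fast=2
  step 2: slow=2, fast=4
  step 3: slow=3, fast=2
  step 4: slow=4, fast=4
  slow == fast at node 4: cycle detected

Cycle: yes


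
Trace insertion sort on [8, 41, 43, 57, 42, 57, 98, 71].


Initial: [8, 41, 43, 57, 42, 57, 98, 71]
Insert 41: [8, 41, 43, 57, 42, 57, 98, 71]
Insert 43: [8, 41, 43, 57, 42, 57, 98, 71]
Insert 57: [8, 41, 43, 57, 42, 57, 98, 71]
Insert 42: [8, 41, 42, 43, 57, 57, 98, 71]
Insert 57: [8, 41, 42, 43, 57, 57, 98, 71]
Insert 98: [8, 41, 42, 43, 57, 57, 98, 71]
Insert 71: [8, 41, 42, 43, 57, 57, 71, 98]

Sorted: [8, 41, 42, 43, 57, 57, 71, 98]


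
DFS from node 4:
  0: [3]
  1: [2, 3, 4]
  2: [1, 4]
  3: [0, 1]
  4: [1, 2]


Visit 4, push [2, 1]
Visit 1, push [3, 2]
Visit 2, push []
Visit 3, push [0]
Visit 0, push []

DFS order: [4, 1, 2, 3, 0]


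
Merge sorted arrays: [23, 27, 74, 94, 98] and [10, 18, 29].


Take 10 from B
Take 18 from B
Take 23 from A
Take 27 from A
Take 29 from B

Merged: [10, 18, 23, 27, 29, 74, 94, 98]


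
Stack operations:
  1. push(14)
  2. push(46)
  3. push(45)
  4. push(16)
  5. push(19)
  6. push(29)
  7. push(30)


push(14) -> [14]
push(46) -> [14, 46]
push(45) -> [14, 46, 45]
push(16) -> [14, 46, 45, 16]
push(19) -> [14, 46, 45, 16, 19]
push(29) -> [14, 46, 45, 16, 19, 29]
push(30) -> [14, 46, 45, 16, 19, 29, 30]

Final stack: [14, 46, 45, 16, 19, 29, 30]


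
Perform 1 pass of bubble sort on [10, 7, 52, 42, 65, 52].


Initial: [10, 7, 52, 42, 65, 52]
Pass 1: [7, 10, 42, 52, 52, 65] (3 swaps)

After 1 pass: [7, 10, 42, 52, 52, 65]


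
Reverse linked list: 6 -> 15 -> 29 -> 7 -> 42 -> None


Step 1: curr=6, set curr.next=prev(None) | reversed so far: 6
Step 2: curr=15, set curr.next=prev(6) | reversed so far: 15 -> 6
Step 3: curr=29, set curr.next=prev(15) | reversed so far: 29 -> 15 -> 6
Step 4: curr=7, set curr.next=prev(29) | reversed so far: 7 -> 29 -> 15 -> 6
Step 5: curr=42, set curr.next=prev(7) | reversed so far: 42 -> 7 -> 29 -> 15 -> 6

42 -> 7 -> 29 -> 15 -> 6 -> None


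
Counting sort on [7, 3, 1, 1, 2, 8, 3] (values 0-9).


Input: [7, 3, 1, 1, 2, 8, 3]
Counts: [0, 2, 1, 2, 0, 0, 0, 1, 1, 0]

Sorted: [1, 1, 2, 3, 3, 7, 8]


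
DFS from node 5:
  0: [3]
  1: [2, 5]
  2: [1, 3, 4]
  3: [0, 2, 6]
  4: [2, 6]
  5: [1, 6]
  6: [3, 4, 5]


Visit 5, push [6, 1]
Visit 1, push [2]
Visit 2, push [4, 3]
Visit 3, push [6, 0]
Visit 0, push []
Visit 6, push [4]
Visit 4, push []

DFS order: [5, 1, 2, 3, 0, 6, 4]


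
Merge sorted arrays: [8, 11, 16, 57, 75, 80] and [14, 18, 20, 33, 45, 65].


Take 8 from A
Take 11 from A
Take 14 from B
Take 16 from A
Take 18 from B
Take 20 from B
Take 33 from B
Take 45 from B
Take 57 from A
Take 65 from B

Merged: [8, 11, 14, 16, 18, 20, 33, 45, 57, 65, 75, 80]


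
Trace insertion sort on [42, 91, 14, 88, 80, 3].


Initial: [42, 91, 14, 88, 80, 3]
Insert 91: [42, 91, 14, 88, 80, 3]
Insert 14: [14, 42, 91, 88, 80, 3]
Insert 88: [14, 42, 88, 91, 80, 3]
Insert 80: [14, 42, 80, 88, 91, 3]
Insert 3: [3, 14, 42, 80, 88, 91]

Sorted: [3, 14, 42, 80, 88, 91]


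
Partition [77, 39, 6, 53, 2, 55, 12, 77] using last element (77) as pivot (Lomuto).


Pivot: 77
  77 <= 77: advance i (no swap)
  39 <= 77: advance i (no swap)
  6 <= 77: advance i (no swap)
  53 <= 77: advance i (no swap)
  2 <= 77: advance i (no swap)
  55 <= 77: advance i (no swap)
  12 <= 77: advance i (no swap)
Place pivot at 7: [77, 39, 6, 53, 2, 55, 12, 77]

Partitioned: [77, 39, 6, 53, 2, 55, 12, 77]


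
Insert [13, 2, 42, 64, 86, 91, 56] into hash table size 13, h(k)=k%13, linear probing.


Insert 13: h=0 -> slot 0
Insert 2: h=2 -> slot 2
Insert 42: h=3 -> slot 3
Insert 64: h=12 -> slot 12
Insert 86: h=8 -> slot 8
Insert 91: h=0, 1 probes -> slot 1
Insert 56: h=4 -> slot 4

Table: [13, 91, 2, 42, 56, None, None, None, 86, None, None, None, 64]


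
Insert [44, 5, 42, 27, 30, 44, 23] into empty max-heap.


Insert 44: [44]
Insert 5: [44, 5]
Insert 42: [44, 5, 42]
Insert 27: [44, 27, 42, 5]
Insert 30: [44, 30, 42, 5, 27]
Insert 44: [44, 30, 44, 5, 27, 42]
Insert 23: [44, 30, 44, 5, 27, 42, 23]

Final heap: [44, 30, 44, 5, 27, 42, 23]


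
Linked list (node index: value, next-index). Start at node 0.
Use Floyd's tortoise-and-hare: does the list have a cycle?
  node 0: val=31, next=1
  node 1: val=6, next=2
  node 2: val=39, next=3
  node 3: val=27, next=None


Floyd's tortoise (slow, +1) and hare (fast, +2):
  init: slow=0, fast=0
  step 1: slow=1, fast=2
  step 2: fast 2->3->None, no cycle

Cycle: no


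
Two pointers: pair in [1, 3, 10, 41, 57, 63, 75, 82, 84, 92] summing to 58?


lo=0(1)+hi=9(92)=93
lo=0(1)+hi=8(84)=85
lo=0(1)+hi=7(82)=83
lo=0(1)+hi=6(75)=76
lo=0(1)+hi=5(63)=64
lo=0(1)+hi=4(57)=58

Yes: 1+57=58


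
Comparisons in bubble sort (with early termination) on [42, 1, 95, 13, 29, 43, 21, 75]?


Algorithm: bubble sort (with early termination)
Input: [42, 1, 95, 13, 29, 43, 21, 75]
Sorted: [1, 13, 21, 29, 42, 43, 75, 95]

25


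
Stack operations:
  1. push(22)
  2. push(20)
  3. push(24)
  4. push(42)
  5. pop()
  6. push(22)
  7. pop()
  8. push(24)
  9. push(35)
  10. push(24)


push(22) -> [22]
push(20) -> [22, 20]
push(24) -> [22, 20, 24]
push(42) -> [22, 20, 24, 42]
pop()->42, [22, 20, 24]
push(22) -> [22, 20, 24, 22]
pop()->22, [22, 20, 24]
push(24) -> [22, 20, 24, 24]
push(35) -> [22, 20, 24, 24, 35]
push(24) -> [22, 20, 24, 24, 35, 24]

Final stack: [22, 20, 24, 24, 35, 24]


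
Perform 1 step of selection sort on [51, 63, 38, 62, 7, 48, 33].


Initial: [51, 63, 38, 62, 7, 48, 33]
Step 1: min=7 at 4
  Swap: [7, 63, 38, 62, 51, 48, 33]

After 1 step: [7, 63, 38, 62, 51, 48, 33]
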